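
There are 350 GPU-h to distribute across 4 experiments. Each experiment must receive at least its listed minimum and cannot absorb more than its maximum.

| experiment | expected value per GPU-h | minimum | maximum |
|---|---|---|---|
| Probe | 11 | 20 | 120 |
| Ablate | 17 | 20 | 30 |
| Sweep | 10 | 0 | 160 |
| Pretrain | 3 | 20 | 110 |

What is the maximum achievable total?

Meeting every minimum uses 20+20+0+20 = 60 GPU-h, leaving 290.
Order the experiments by expected value per GPU-h: Ablate 17 > Probe 11 > Sweep 10 > Pretrain 3.
Ablate takes 10 more to reach its cap of 30 → 280 left.
Probe takes 100 more to reach its cap of 120 → 180 left.
Give Sweep 160 more to hit its cap of 160 → 20 left.
Pretrain has room for 90 more but only 20 remain, so it gets 40.
Total = 11×120 + 17×30 + 10×160 + 3×40 = 3550.

3550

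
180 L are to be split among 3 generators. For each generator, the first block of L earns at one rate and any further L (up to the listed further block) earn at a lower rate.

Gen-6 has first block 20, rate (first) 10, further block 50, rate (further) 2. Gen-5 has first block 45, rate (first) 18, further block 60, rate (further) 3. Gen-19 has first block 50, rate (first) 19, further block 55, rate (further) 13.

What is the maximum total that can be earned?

Order all 6 blocks by rate: Gen-19/tier1 19 > Gen-5/tier1 18 > Gen-19/tier2 13 > Gen-6/tier1 10 > Gen-5/tier2 3 > Gen-6/tier2 2.
Gen-19 tier1 at 19: fill all 50 ; 130 left.
Fill Gen-5 tier1 block (45 at 18) ; 85 left.
Gen-19 tier2 at 13: fill all 55 ; 30 left.
Gen-6/tier1 (10): +20 ; 10 left.
Gen-5 tier2 at 3: only 10 left, fill 10.
Total = 19×50 + 18×45 + 13×55 + 10×20 + 3×10 = 2705.

2705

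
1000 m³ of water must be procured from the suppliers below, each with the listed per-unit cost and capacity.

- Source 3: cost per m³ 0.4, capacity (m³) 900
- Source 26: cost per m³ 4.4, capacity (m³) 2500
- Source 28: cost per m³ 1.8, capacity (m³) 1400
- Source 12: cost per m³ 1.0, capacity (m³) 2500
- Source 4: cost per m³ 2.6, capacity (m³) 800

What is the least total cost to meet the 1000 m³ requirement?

460

Fill from the cheapest supplier first.
Source 3 at 0.4: take all 900 m³ → 100 still needed.
Source 12 at 1.0: take 100 of its 2500 → requirement met.
Source 28, Source 4, Source 26: unused.
Cost = 900×0.4 + 100×1.0 = 460.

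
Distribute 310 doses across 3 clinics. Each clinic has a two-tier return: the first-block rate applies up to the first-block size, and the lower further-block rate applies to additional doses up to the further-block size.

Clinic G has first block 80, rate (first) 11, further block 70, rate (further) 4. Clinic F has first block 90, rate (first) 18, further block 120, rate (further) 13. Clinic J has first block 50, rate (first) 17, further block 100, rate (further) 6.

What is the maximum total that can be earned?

4580

Order all 6 blocks by rate: Clinic F/tier1 18 > Clinic J/tier1 17 > Clinic F/tier2 13 > Clinic G/tier1 11 > Clinic J/tier2 6 > Clinic G/tier2 4.
Clinic F/tier1 (18): +90 — 220 left.
Clinic J tier1 at 17: fill all 50 — 170 left.
Clinic F/tier2 (13): +120 — 50 left.
Clinic G/tier1: +50 of 80 at 11; pool empty.
Total = 18×90 + 17×50 + 13×120 + 11×50 = 4580.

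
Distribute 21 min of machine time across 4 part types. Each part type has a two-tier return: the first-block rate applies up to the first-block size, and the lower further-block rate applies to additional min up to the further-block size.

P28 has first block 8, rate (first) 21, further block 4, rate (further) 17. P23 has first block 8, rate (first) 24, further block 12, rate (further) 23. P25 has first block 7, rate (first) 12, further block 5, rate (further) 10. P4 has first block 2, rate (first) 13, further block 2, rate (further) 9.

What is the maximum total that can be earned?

Treat each block as its own option and order by rate: P23/T1 24 > P23/T2 23 > P28/T1 21 > P28/T2 17 > P4/T1 13 > P25/T1 12 > P25/T2 10 > P4/T2 9.
Fill P23 T1 block (8 at 24) ; 13 left.
P23 T2 at 23: fill all 12 ; 1 left.
P28 T1 at 21: only 1 left, fill 1.
Total = 24×8 + 23×12 + 21×1 = 489.

489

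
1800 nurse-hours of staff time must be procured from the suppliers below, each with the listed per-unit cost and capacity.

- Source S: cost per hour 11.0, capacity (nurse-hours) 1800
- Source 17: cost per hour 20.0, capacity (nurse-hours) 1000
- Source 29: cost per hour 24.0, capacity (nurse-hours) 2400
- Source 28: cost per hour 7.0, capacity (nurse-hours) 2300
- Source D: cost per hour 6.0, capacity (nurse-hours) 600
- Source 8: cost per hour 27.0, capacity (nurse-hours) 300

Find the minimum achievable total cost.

12000

Use suppliers in increasing cost order.
Source D at 6.0: take all 600 nurse-hours ; 1200 still needed.
Take 1200 from Source 28 at 7.0 to finish.
Source S, Source 17, Source 29, Source 8: unused.
Cost = 600×6.0 + 1200×7.0 = 12000.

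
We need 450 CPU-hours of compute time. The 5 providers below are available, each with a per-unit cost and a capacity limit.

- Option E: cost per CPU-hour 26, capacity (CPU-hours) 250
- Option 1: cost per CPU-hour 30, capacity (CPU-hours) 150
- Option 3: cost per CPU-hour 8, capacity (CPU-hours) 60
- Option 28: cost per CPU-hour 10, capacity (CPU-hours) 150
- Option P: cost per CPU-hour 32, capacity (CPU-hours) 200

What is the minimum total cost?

Fill from the cheapest provider first.
Option 3 at 8: take all 60 CPU-hours ; 390 still needed.
Option 28 (10): use full 150 ; 240 CPU-hours to go.
Option E (26): take the remaining 240 ; done.
Option 1, Option P: unused.
Cost = 60×8 + 150×10 + 240×26 = 8220.

8220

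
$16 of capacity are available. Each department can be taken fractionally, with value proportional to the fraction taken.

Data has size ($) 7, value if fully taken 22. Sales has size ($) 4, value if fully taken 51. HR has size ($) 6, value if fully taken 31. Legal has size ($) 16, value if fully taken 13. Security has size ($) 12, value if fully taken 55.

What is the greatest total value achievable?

Rank by value-to-size ratio: Sales 51/4≈12.8, HR 31/6≈5.17, Security 55/12≈4.58, Data 22/7≈3.14, Legal 13/16≈0.812.
Sales: take in full, 4 $ for value 51 — 12 left.
HR: take in full, 6 $ for value 31 — 6 left.
Fill the last 6 $ with part of Security: 6/12 of it earns 27.5.
Total value = 109.5.

109.5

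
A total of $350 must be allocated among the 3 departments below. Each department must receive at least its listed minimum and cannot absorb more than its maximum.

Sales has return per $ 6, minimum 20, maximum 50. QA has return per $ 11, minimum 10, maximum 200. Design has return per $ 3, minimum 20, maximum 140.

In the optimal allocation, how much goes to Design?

100

Meeting every minimum uses 20+10+20 = 50 $, leaving 300.
Order the departments by return per $: QA 11 > Sales 6 > Design 3.
QA: +190 to 200 (cap) — 110 left.
Give Sales 30 more to hit its cap of 50 — 80 left.
Design: +80 (room for 120) → 100. Pool exhausted.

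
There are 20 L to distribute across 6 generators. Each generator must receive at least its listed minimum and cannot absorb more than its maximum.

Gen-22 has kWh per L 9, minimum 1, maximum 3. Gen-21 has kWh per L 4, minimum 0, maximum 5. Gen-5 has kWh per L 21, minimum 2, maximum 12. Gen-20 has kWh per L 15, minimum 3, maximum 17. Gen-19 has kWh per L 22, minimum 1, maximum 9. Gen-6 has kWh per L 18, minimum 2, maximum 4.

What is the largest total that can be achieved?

393

Meeting every minimum uses 1+0+2+3+1+2 = 9 L, leaving 11.
Rank by kWh per L: Gen-19 22 > Gen-5 21 > Gen-6 18 > Gen-20 15 > Gen-22 9 > Gen-21 4.
Gen-19: +8 to 9 (cap) ; 3 left.
Gen-5: +3 (room for 10) → 5. Pool exhausted.
Total = 9×1 + 21×5 + 15×3 + 22×9 + 18×2 = 393.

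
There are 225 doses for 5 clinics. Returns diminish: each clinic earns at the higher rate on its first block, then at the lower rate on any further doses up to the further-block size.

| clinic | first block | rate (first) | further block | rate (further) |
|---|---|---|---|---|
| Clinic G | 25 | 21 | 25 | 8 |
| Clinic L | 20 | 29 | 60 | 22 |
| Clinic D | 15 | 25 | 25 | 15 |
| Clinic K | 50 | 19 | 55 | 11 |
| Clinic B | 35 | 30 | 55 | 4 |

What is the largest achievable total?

Rank every tier by rate: Clinic B/T1 30 > Clinic L/T1 29 > Clinic D/T1 25 > Clinic L/T2 22 > Clinic G/T1 21 > Clinic K/T1 19 > Clinic D/T2 15 > Clinic K/T2 11 > Clinic G/T2 8 > Clinic B/T2 4.
Clinic B T1 at 30: fill all 35 ; 190 left.
Fill Clinic L T1 block (20 at 29) ; 170 left.
Clinic D T1 at 25: fill all 15 ; 155 left.
Clinic L T2 at 22: fill all 60 ; 95 left.
Clinic G/T1 (21): +25 ; 70 left.
Fill Clinic K T1 block (50 at 19) ; 20 left.
Clinic D/T2: +20 of 25 at 15; pool empty.
Total = 30×35 + 29×20 + 25×15 + 22×60 + 21×25 + 19×50 + 15×20 = 5100.

5100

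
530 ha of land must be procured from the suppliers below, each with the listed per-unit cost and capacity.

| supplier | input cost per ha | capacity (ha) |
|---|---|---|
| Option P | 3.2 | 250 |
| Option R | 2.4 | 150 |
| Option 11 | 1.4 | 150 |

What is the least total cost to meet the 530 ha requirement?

1306

Use suppliers in increasing cost order.
Option 11 (1.4): use full 150 ; 380 ha to go.
Option R at 2.4: take all 150 ha ; 230 still needed.
Option P (3.2): take the remaining 230 ; done.
Cost = 150×1.4 + 150×2.4 + 230×3.2 = 1306.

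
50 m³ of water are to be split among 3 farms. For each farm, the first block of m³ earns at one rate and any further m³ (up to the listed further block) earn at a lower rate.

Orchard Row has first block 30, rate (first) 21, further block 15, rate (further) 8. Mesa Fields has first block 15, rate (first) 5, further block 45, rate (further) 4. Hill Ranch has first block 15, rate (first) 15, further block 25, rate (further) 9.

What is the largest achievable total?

Treat each block as its own option and order by rate: Orchard Row/first 21 > Hill Ranch/first 15 > Hill Ranch/second 9 > Orchard Row/second 8 > Mesa Fields/first 5 > Mesa Fields/second 4.
Orchard Row first at 21: fill all 30 → 20 left.
Hill Ranch first at 15: fill all 15 → 5 left.
Hill Ranch second at 9: only 5 left, fill 5.
Total = 21×30 + 15×15 + 9×5 = 900.

900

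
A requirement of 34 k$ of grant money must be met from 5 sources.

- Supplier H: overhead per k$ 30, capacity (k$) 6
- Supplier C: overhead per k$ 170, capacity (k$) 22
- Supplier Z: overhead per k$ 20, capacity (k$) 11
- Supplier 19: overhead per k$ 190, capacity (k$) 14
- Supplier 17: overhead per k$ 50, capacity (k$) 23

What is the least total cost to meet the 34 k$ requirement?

1250

Fill from the cheapest source first.
Supplier Z at 20: take all 11 k$ → 23 still needed.
Take 6 from Supplier H at 30 → need 17 more.
Take 17 from Supplier 17 at 50 to finish.
Supplier C, Supplier 19: unused.
Cost = 11×20 + 6×30 + 17×50 = 1250.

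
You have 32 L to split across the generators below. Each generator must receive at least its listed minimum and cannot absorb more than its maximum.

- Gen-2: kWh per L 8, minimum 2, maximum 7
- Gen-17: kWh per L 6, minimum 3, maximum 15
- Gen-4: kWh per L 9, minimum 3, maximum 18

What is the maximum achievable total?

Meeting every minimum uses 2+3+3 = 8 L, leaving 24.
Highest kWh per L first: Gen-4 9 > Gen-2 8 > Gen-17 6.
Gen-4: +15 to 18 (cap) → 9 left.
Gen-2: +5 to 7 (cap) → 4 left.
Only 4 left; Gen-17 takes them to reach 7.
Total = 8×7 + 6×7 + 9×18 = 260.

260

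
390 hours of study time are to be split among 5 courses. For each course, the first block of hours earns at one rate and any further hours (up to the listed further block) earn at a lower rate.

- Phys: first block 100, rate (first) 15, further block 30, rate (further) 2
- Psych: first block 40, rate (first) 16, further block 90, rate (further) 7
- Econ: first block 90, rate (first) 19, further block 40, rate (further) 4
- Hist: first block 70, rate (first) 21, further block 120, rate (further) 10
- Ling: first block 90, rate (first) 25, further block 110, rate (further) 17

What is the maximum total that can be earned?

7780

Order all 10 blocks by rate: Ling/T1 25 > Hist/T1 21 > Econ/T1 19 > Ling/T2 17 > Psych/T1 16 > Phys/T1 15 > Hist/T2 10 > Psych/T2 7 > Econ/T2 4 > Phys/T2 2.
Fill Ling T1 block (90 at 25) → 300 left.
Fill Hist T1 block (70 at 21) → 230 left.
Econ/T1 (19): +90 → 140 left.
Fill Ling T2 block (110 at 17) → 30 left.
Psych T1 at 16: only 30 left, fill 30.
Total = 25×90 + 21×70 + 19×90 + 17×110 + 16×30 = 7780.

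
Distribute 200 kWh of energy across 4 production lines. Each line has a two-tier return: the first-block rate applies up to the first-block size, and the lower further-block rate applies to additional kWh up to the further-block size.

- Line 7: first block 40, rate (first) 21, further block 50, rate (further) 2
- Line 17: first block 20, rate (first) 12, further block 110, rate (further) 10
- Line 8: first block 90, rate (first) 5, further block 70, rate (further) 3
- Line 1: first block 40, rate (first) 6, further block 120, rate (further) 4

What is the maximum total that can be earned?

2360

Treat each block as its own option and order by rate: Line 7/T1 21 > Line 17/T1 12 > Line 17/T2 10 > Line 1/T1 6 > Line 8/T1 5 > Line 1/T2 4 > Line 8/T2 3 > Line 7/T2 2.
Line 7/T1 (21): +40 → 160 left.
Line 17/T1 (12): +20 → 140 left.
Fill Line 17 T2 block (110 at 10) → 30 left.
Line 1/T1: +30 of 40 at 6; pool empty.
Total = 21×40 + 12×20 + 10×110 + 6×30 = 2360.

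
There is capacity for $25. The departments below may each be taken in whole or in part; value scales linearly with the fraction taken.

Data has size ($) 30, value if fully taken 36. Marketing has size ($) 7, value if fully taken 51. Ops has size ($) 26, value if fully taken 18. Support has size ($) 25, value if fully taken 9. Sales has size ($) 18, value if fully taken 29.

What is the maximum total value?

Best value per unit of size first: Marketing 51/7≈7.29, Sales 29/18≈1.61, Data 36/30≈1.2, Ops 18/26≈0.692, Support 9/25≈0.36.
Take all of Marketing (7 $, value 51) — 18 $ left.
Sales: take in full, 18 $ for value 29 — 0 left.
Total value = 80.

80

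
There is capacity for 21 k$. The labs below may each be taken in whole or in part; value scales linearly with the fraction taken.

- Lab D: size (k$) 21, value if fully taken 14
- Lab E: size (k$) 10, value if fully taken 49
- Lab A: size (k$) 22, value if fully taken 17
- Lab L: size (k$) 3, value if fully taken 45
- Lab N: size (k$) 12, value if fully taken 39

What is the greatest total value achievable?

120

Rank by value-to-size ratio: Lab L 45/3≈15, Lab E 49/10≈4.9, Lab N 39/12≈3.25, Lab A 17/22≈0.773, Lab D 14/21≈0.667.
Lab L: take in full, 3 k$ for value 45 ; 18 left.
All 10 k$ of Lab E fit (value 49) ; 8 remain.
8 k$ left: a 8/12 share of Lab N gives 39×8/12 = 26.
Total value = 120.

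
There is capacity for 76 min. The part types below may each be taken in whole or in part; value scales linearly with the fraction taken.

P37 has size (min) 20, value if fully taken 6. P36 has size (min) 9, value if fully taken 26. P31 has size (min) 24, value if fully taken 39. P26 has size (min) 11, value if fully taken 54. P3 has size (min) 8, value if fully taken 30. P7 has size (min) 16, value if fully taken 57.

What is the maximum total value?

Sort by value density: P26 54/11≈4.91, P3 30/8≈3.75, P7 57/16≈3.56, P36 26/9≈2.89, P31 39/24≈1.62, P37 6/20≈0.3.
All 11 min of P26 fit (value 54) → 65 remain.
P3: take in full, 8 min for value 30 → 57 left.
P7: take in full, 16 min for value 57 → 41 left.
All 9 min of P36 fit (value 26) → 32 remain.
Take all of P31 (24 min, value 39) → 8 min left.
Fill the last 8 min with part of P37: 8/20 of it earns 2.4.
Total value = 208.4.

208.4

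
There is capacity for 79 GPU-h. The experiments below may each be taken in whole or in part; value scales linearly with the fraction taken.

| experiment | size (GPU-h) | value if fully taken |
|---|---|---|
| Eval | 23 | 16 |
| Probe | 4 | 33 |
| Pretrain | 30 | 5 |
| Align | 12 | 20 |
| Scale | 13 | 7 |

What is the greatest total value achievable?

80.5

Best value per unit of size first: Probe 33/4≈8.25, Align 20/12≈1.67, Eval 16/23≈0.696, Scale 7/13≈0.538, Pretrain 5/30≈0.167.
All 4 GPU-h of Probe fit (value 33) → 75 remain.
Align: take in full, 12 GPU-h for value 20 → 63 left.
Take all of Eval (23 GPU-h, value 16) → 40 GPU-h left.
All 13 GPU-h of Scale fit (value 7) → 27 remain.
Fill the last 27 GPU-h with part of Pretrain: 27/30 of it earns 4.5.
Total value = 80.5.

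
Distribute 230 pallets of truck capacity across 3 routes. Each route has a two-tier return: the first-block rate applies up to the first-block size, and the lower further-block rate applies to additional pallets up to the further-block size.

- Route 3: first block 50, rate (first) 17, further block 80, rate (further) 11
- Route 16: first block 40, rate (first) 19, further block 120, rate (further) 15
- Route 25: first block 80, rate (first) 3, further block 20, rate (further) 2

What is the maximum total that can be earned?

Rank every tier by rate: Route 16/tier1 19 > Route 3/tier1 17 > Route 16/tier2 15 > Route 3/tier2 11 > Route 25/tier1 3 > Route 25/tier2 2.
Route 16/tier1 (19): +40 — 190 left.
Route 3 tier1 at 17: fill all 50 — 140 left.
Fill Route 16 tier2 block (120 at 15) — 20 left.
Route 3 tier2 at 11: only 20 left, fill 20.
Total = 19×40 + 17×50 + 15×120 + 11×20 = 3630.

3630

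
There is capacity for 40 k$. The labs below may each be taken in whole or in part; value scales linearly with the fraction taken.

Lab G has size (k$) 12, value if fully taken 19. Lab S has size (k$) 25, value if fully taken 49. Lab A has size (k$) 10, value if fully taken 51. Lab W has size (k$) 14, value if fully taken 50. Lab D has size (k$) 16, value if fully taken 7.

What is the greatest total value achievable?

132.36

Sort by value density: Lab A 51/10≈5.1, Lab W 50/14≈3.57, Lab S 49/25≈1.96, Lab G 19/12≈1.58, Lab D 7/16≈0.438.
All 10 k$ of Lab A fit (value 51) ; 30 remain.
All 14 k$ of Lab W fit (value 50) ; 16 remain.
Fill the last 16 k$ with part of Lab S: 16/25 of it earns 31.36.
Total value = 132.36.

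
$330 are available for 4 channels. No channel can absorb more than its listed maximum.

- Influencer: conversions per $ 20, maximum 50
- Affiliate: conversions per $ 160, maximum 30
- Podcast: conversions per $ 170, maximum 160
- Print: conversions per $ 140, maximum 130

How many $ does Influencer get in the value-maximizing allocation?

Rank by conversions per $: Podcast 170 > Affiliate 160 > Print 140 > Influencer 20.
Podcast: +160 to 160 (cap) ; 170 left.
Affiliate takes 30 to reach its cap of 30 ; 140 left.
Print takes 130 to reach its cap of 130 ; 10 left.
Influencer: +10 (room for 50) → 10. Pool exhausted.

10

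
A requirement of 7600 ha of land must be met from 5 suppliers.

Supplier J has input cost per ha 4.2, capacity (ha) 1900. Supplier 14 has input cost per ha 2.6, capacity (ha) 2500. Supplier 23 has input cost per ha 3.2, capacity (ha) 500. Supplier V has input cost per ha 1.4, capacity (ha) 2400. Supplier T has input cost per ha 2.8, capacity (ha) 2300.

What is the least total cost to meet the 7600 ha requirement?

17580

Fill from the cheapest supplier first.
Supplier V (1.4): use full 2400 ; 5200 ha to go.
Supplier 14 at 2.6: take all 2500 ha ; 2700 still needed.
Supplier T at 2.8: take all 2300 ha ; 400 still needed.
Supplier 23 at 3.2: take 400 of its 500 ; requirement met.
Supplier J: unused.
Cost = 2400×1.4 + 2500×2.6 + 2300×2.8 + 400×3.2 = 17580.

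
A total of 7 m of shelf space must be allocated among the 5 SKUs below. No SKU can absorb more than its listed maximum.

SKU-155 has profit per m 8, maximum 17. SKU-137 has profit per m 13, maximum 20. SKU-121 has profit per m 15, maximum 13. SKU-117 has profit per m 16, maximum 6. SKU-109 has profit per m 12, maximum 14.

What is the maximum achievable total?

Rank by profit per m: SKU-117 16 > SKU-121 15 > SKU-137 13 > SKU-109 12 > SKU-155 8.
SKU-117 takes 6 to reach its cap of 6 — 1 left.
SKU-121 has room for 13 but only 1 remain, so it gets 1.
Total = 15×1 + 16×6 = 111.

111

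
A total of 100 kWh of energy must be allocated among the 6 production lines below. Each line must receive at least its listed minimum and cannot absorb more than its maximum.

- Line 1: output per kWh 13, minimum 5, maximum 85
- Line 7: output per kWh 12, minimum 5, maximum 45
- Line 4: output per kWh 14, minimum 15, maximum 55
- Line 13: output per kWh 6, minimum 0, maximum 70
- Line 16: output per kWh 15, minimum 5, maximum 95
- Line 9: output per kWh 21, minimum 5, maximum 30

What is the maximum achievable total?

Meeting every minimum uses 5+5+15+0+5+5 = 35 kWh, leaving 65.
Rank by output per kWh: Line 9 21 > Line 16 15 > Line 4 14 > Line 1 13 > Line 7 12 > Line 13 6.
Give Line 9 25 more to hit its cap of 30 — 40 left.
Line 16 has room for 90 more but only 40 remain, so it gets 45.
Total = 13×5 + 12×5 + 14×15 + 15×45 + 21×30 = 1640.

1640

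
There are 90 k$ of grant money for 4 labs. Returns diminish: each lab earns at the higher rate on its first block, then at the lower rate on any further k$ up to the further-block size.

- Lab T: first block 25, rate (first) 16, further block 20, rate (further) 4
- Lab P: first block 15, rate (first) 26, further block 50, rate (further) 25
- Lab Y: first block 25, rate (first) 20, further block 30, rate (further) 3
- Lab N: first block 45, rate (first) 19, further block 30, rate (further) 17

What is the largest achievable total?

Order all 8 blocks by rate: Lab P/T1 26 > Lab P/T2 25 > Lab Y/T1 20 > Lab N/T1 19 > Lab N/T2 17 > Lab T/T1 16 > Lab T/T2 4 > Lab Y/T2 3.
Lab P/T1 (26): +15 ; 75 left.
Lab P/T2 (25): +50 ; 25 left.
Fill Lab Y T1 block (25 at 20) ; 0 left.
Total = 26×15 + 25×50 + 20×25 = 2140.

2140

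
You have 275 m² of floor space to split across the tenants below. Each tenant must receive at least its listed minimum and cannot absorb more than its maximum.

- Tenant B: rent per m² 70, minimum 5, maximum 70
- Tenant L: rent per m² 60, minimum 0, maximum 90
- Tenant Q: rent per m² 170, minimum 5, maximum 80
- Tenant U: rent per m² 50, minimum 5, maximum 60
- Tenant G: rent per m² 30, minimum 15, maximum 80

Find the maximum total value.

Meeting every minimum uses 5+0+5+5+15 = 30 m², leaving 245.
Rank by rent per m²: Tenant Q 170 > Tenant B 70 > Tenant L 60 > Tenant U 50 > Tenant G 30.
Tenant Q: +75 to 80 (cap) — 170 left.
Give Tenant B 65 more to hit its cap of 70 — 105 left.
Give Tenant L 90 more to hit its cap of 90 — 15 left.
Tenant U has room for 55 more but only 15 remain, so it gets 20.
Total = 70×70 + 60×90 + 170×80 + 50×20 + 30×15 = 25350.

25350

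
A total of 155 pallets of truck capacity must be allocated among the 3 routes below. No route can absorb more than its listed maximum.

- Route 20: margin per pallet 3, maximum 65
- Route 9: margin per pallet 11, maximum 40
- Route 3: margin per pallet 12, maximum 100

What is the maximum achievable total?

Highest margin per pallet first: Route 3 12 > Route 9 11 > Route 20 3.
Give Route 3 100 to hit its cap of 100 — 55 left.
Route 9 takes 40 to reach its cap of 40 — 15 left.
Route 20: +15 (room for 65) → 15. Pool exhausted.
Total = 3×15 + 11×40 + 12×100 = 1685.

1685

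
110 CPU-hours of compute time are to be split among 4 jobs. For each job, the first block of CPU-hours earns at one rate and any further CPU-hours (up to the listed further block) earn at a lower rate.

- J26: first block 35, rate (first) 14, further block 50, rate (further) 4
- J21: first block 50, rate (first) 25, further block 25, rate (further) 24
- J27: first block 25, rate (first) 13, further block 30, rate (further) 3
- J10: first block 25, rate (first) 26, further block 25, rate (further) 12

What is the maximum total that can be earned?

Order all 8 blocks by rate: J10/T1 26 > J21/T1 25 > J21/T2 24 > J26/T1 14 > J27/T1 13 > J10/T2 12 > J26/T2 4 > J27/T2 3.
J10/T1 (26): +25 ; 85 left.
J21/T1 (25): +50 ; 35 left.
J21/T2 (24): +25 ; 10 left.
10 remain; put them into J26 T1 at 14.
Total = 26×25 + 25×50 + 24×25 + 14×10 = 2640.

2640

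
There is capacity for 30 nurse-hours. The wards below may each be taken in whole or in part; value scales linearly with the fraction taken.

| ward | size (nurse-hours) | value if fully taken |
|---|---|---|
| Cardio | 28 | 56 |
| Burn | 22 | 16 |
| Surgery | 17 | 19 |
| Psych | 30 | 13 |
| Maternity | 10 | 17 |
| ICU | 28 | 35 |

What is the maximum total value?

59.4

Rank by value-to-size ratio: Cardio 56/28≈2, Maternity 17/10≈1.7, ICU 35/28≈1.25, Surgery 19/17≈1.12, Burn 16/22≈0.727, Psych 13/30≈0.433.
Take all of Cardio (28 nurse-hours, value 56) ; 2 nurse-hours left.
Fill the last 2 nurse-hours with part of Maternity: 2/10 of it earns 3.4.
Total value = 59.4.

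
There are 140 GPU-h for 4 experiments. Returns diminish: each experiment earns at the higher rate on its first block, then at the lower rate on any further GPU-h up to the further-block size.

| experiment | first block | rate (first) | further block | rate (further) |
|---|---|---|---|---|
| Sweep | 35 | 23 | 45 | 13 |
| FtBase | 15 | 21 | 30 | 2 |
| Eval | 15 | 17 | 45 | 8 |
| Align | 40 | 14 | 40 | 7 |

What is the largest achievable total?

2390

Order all 8 blocks by rate: Sweep/T1 23 > FtBase/T1 21 > Eval/T1 17 > Align/T1 14 > Sweep/T2 13 > Eval/T2 8 > Align/T2 7 > FtBase/T2 2.
Fill Sweep T1 block (35 at 23) → 105 left.
FtBase T1 at 21: fill all 15 → 90 left.
Fill Eval T1 block (15 at 17) → 75 left.
Fill Align T1 block (40 at 14) → 35 left.
Sweep/T2: +35 of 45 at 13; pool empty.
Total = 23×35 + 21×15 + 17×15 + 14×40 + 13×35 = 2390.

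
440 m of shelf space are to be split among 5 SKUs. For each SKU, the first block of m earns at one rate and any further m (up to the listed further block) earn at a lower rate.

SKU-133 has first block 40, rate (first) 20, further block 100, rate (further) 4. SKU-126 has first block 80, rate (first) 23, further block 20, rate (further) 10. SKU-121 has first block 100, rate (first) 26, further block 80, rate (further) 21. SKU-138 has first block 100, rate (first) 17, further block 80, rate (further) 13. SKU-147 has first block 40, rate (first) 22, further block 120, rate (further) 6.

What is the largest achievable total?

Treat each block as its own option and order by rate: SKU-121/tier1 26 > SKU-126/tier1 23 > SKU-147/tier1 22 > SKU-121/tier2 21 > SKU-133/tier1 20 > SKU-138/tier1 17 > SKU-138/tier2 13 > SKU-126/tier2 10 > SKU-147/tier2 6 > SKU-133/tier2 4.
SKU-121 tier1 at 26: fill all 100 → 340 left.
SKU-126 tier1 at 23: fill all 80 → 260 left.
SKU-147/tier1 (22): +40 → 220 left.
SKU-121/tier2 (21): +80 → 140 left.
SKU-133/tier1 (20): +40 → 100 left.
SKU-138 tier1 at 17: fill all 100 → 0 left.
Total = 26×100 + 23×80 + 22×40 + 21×80 + 20×40 + 17×100 = 9500.

9500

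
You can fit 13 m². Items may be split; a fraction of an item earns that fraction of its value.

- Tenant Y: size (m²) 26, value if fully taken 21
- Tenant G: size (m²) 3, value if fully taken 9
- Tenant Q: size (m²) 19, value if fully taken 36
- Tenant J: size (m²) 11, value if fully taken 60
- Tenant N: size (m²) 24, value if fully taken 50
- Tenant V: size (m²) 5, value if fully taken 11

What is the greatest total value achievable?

Sort by value density: Tenant J 60/11≈5.45, Tenant G 9/3≈3, Tenant V 11/5≈2.2, Tenant N 50/24≈2.08, Tenant Q 36/19≈1.89, Tenant Y 21/26≈0.808.
All 11 m² of Tenant J fit (value 60) — 2 remain.
2 m² left: a 2/3 share of Tenant G gives 9×2/3 = 6.
Total value = 66.

66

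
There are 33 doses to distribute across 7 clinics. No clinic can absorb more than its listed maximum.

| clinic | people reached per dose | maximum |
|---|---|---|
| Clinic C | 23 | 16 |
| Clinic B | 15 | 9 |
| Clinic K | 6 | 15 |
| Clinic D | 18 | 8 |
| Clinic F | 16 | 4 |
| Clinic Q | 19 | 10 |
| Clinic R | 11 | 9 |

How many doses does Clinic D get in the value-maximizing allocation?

7

Highest people reached per dose first: Clinic C 23 > Clinic Q 19 > Clinic D 18 > Clinic F 16 > Clinic B 15 > Clinic R 11 > Clinic K 6.
Give Clinic C 16 to hit its cap of 16 — 17 left.
Give Clinic Q 10 to hit its cap of 10 — 7 left.
Only 7 left; Clinic D takes them to reach 7.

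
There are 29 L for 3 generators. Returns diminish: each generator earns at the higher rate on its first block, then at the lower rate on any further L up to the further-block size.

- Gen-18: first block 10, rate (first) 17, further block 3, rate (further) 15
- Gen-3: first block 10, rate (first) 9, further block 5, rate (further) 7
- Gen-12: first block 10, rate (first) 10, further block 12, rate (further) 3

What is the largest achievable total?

Treat each block as its own option and order by rate: Gen-18/tier1 17 > Gen-18/tier2 15 > Gen-12/tier1 10 > Gen-3/tier1 9 > Gen-3/tier2 7 > Gen-12/tier2 3.
Fill Gen-18 tier1 block (10 at 17) — 19 left.
Gen-18/tier2 (15): +3 — 16 left.
Gen-12 tier1 at 10: fill all 10 — 6 left.
Gen-3/tier1: +6 of 10 at 9; pool empty.
Total = 17×10 + 15×3 + 10×10 + 9×6 = 369.

369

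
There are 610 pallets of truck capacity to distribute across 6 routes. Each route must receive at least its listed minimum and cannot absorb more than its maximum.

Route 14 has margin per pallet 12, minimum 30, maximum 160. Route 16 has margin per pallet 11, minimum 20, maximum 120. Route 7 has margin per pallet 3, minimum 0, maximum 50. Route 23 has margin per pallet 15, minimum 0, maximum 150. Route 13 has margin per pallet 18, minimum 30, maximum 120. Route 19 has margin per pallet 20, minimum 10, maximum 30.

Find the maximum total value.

Meeting every minimum uses 30+20+0+0+30+10 = 90 pallets, leaving 520.
Rank by margin per pallet: Route 19 20 > Route 13 18 > Route 23 15 > Route 14 12 > Route 16 11 > Route 7 3.
Route 19 takes 20 more to reach its cap of 30 ; 500 left.
Give Route 13 90 more to hit its cap of 120 ; 410 left.
Route 23 takes 150 more to reach its cap of 150 ; 260 left.
Give Route 14 130 more to hit its cap of 160 ; 130 left.
Give Route 16 100 more to hit its cap of 120 ; 30 left.
Route 7: +30 (room for 50) → 30. Pool exhausted.
Total = 12×160 + 11×120 + 3×30 + 15×150 + 18×120 + 20×30 = 8340.

8340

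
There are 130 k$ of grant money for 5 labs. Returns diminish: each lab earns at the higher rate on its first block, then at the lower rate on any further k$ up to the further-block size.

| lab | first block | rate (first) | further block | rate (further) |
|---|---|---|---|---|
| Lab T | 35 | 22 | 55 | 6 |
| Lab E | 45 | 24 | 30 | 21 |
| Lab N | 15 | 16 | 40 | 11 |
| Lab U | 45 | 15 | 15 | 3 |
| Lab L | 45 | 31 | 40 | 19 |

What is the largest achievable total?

Rank every tier by rate: Lab L/T1 31 > Lab E/T1 24 > Lab T/T1 22 > Lab E/T2 21 > Lab L/T2 19 > Lab N/T1 16 > Lab U/T1 15 > Lab N/T2 11 > Lab T/T2 6 > Lab U/T2 3.
Fill Lab L T1 block (45 at 31) ; 85 left.
Lab E T1 at 24: fill all 45 ; 40 left.
Lab T/T1 (22): +35 ; 5 left.
5 remain; put them into Lab E T2 at 21.
Total = 31×45 + 24×45 + 22×35 + 21×5 = 3350.

3350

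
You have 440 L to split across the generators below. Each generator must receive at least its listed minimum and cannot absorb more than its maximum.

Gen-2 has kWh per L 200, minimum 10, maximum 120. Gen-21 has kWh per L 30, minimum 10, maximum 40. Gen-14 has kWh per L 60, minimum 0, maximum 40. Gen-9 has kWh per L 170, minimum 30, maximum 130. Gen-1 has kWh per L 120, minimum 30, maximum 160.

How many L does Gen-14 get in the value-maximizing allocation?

Meeting every minimum uses 10+10+0+30+30 = 80 L, leaving 360.
Highest kWh per L first: Gen-2 200 > Gen-9 170 > Gen-1 120 > Gen-14 60 > Gen-21 30.
Gen-2: +110 to 120 (cap) → 250 left.
Gen-9: +100 to 130 (cap) → 150 left.
Give Gen-1 130 more to hit its cap of 160 → 20 left.
Only 20 left; Gen-14 takes them to reach 20.

20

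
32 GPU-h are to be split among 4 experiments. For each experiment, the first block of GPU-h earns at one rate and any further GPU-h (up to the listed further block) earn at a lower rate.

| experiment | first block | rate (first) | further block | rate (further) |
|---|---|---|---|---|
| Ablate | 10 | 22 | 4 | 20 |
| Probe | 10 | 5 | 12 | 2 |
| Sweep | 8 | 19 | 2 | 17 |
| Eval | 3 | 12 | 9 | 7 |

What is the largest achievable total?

Treat each block as its own option and order by rate: Ablate/first 22 > Ablate/second 20 > Sweep/first 19 > Sweep/second 17 > Eval/first 12 > Eval/second 7 > Probe/first 5 > Probe/second 2.
Ablate first at 22: fill all 10 — 22 left.
Ablate/second (20): +4 — 18 left.
Sweep first at 19: fill all 8 — 10 left.
Sweep second at 17: fill all 2 — 8 left.
Eval first at 12: fill all 3 — 5 left.
Eval second at 7: only 5 left, fill 5.
Total = 22×10 + 20×4 + 19×8 + 17×2 + 12×3 + 7×5 = 557.

557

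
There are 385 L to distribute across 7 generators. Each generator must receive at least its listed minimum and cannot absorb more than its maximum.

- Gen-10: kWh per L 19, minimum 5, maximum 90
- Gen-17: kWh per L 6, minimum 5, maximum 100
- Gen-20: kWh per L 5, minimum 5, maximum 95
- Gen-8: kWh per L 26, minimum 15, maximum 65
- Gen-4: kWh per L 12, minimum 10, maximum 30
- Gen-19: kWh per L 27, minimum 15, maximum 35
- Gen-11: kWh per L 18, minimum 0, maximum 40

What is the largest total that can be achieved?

6150

Meeting every minimum uses 5+5+5+15+10+15+0 = 55 L, leaving 330.
Highest kWh per L first: Gen-19 27 > Gen-8 26 > Gen-10 19 > Gen-11 18 > Gen-4 12 > Gen-17 6 > Gen-20 5.
Give Gen-19 20 more to hit its cap of 35 — 310 left.
Gen-8 takes 50 more to reach its cap of 65 — 260 left.
Gen-10 takes 85 more to reach its cap of 90 — 175 left.
Gen-11 takes 40 more to reach its cap of 40 — 135 left.
Gen-4 takes 20 more to reach its cap of 30 — 115 left.
Give Gen-17 95 more to hit its cap of 100 — 20 left.
Gen-20 has room for 90 more but only 20 remain, so it gets 25.
Total = 19×90 + 6×100 + 5×25 + 26×65 + 12×30 + 27×35 + 18×40 = 6150.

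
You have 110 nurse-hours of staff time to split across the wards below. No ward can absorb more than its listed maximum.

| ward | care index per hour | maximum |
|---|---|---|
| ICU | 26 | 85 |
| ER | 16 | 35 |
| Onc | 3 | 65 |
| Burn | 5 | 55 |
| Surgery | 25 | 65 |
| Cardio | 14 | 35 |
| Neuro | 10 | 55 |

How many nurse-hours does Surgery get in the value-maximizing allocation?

25

Order the wards by care index per hour: ICU 26 > Surgery 25 > ER 16 > Cardio 14 > Neuro 10 > Burn 5 > Onc 3.
ICU takes 85 to reach its cap of 85 — 25 left.
Only 25 left; Surgery takes them to reach 25.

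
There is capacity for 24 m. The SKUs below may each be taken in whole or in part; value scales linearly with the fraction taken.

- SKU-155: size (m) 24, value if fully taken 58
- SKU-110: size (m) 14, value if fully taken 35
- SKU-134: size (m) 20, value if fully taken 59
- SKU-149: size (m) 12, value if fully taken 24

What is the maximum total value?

69

Rank by value-to-size ratio: SKU-134 59/20≈2.95, SKU-110 35/14≈2.5, SKU-155 58/24≈2.42, SKU-149 24/12≈2.
All 20 m of SKU-134 fit (value 59) → 4 remain.
Fill the last 4 m with part of SKU-110: 4/14 of it earns 10.
Total value = 69.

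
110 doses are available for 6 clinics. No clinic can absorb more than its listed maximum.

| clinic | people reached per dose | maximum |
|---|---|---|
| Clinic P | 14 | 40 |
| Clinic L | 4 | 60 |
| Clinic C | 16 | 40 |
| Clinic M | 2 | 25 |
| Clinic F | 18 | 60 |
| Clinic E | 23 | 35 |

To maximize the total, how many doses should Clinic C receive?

Highest people reached per dose first: Clinic E 23 > Clinic F 18 > Clinic C 16 > Clinic P 14 > Clinic L 4 > Clinic M 2.
Clinic E takes 35 to reach its cap of 35 → 75 left.
Clinic F takes 60 to reach its cap of 60 → 15 left.
Only 15 left; Clinic C takes them to reach 15.

15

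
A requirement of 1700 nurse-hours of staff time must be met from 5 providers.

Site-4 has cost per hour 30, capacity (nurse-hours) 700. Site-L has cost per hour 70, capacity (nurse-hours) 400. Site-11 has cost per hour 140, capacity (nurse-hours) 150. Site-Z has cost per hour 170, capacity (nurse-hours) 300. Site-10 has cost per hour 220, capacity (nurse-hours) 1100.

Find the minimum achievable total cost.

154000

Fill from the cheapest provider first.
Site-4 (30): use full 700 — 1000 nurse-hours to go.
Site-L at 70: take all 400 nurse-hours — 600 still needed.
Site-11 at 140: take all 150 nurse-hours — 450 still needed.
Site-Z (170): use full 300 — 150 nurse-hours to go.
Take 150 from Site-10 at 220 to finish.
Cost = 700×30 + 400×70 + 150×140 + 300×170 + 150×220 = 154000.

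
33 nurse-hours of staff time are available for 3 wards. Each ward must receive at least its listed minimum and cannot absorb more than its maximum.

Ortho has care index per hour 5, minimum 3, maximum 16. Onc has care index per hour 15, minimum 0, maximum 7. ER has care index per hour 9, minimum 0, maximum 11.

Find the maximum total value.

Meeting every minimum uses 3+0+0 = 3 nurse-hours, leaving 30.
Order the wards by care index per hour: Onc 15 > ER 9 > Ortho 5.
Onc takes 7 more to reach its cap of 7 → 23 left.
ER: +11 to 11 (cap) → 12 left.
Ortho has room for 13 more but only 12 remain, so it gets 15.
Total = 5×15 + 15×7 + 9×11 = 279.

279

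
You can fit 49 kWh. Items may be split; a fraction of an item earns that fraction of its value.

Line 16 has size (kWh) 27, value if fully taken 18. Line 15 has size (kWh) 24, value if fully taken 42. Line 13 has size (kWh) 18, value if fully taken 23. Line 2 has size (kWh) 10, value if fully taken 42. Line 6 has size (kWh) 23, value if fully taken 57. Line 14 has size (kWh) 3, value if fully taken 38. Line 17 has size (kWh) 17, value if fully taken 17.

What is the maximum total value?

Best value per unit of size first: Line 14 38/3≈12.7, Line 2 42/10≈4.2, Line 6 57/23≈2.48, Line 15 42/24≈1.75, Line 13 23/18≈1.28, Line 17 17/17≈1, Line 16 18/27≈0.667.
Line 14: take in full, 3 kWh for value 38 — 46 left.
All 10 kWh of Line 2 fit (value 42) — 36 remain.
All 23 kWh of Line 6 fit (value 57) — 13 remain.
Only 13 kWh remain; take 13/24 of Line 15 for value 42×13/24 = 22.75.
Total value = 159.75.

159.75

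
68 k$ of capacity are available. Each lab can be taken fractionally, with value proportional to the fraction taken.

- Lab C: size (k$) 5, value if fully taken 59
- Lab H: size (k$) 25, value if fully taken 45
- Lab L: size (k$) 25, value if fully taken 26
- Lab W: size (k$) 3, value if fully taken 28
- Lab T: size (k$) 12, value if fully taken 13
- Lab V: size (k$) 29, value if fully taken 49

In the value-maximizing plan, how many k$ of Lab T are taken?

6

Best value per unit of size first: Lab C 59/5≈11.8, Lab W 28/3≈9.33, Lab H 45/25≈1.8, Lab V 49/29≈1.69, Lab T 13/12≈1.08, Lab L 26/25≈1.04.
Lab C: take in full, 5 k$ for value 59 — 63 left.
Lab W: take in full, 3 k$ for value 28 — 60 left.
Take all of Lab H (25 k$, value 45) — 35 k$ left.
All 29 k$ of Lab V fit (value 49) — 6 remain.
Only 6 k$ remain; take 6/12 of Lab T for value 13×6/12 = 6.5.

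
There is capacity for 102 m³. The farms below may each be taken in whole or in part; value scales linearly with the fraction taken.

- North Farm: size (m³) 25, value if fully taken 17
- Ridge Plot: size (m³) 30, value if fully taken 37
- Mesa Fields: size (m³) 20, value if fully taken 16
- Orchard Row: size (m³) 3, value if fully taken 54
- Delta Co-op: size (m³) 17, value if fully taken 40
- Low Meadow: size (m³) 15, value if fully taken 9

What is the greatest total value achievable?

Rank by value-to-size ratio: Orchard Row 54/3≈18, Delta Co-op 40/17≈2.35, Ridge Plot 37/30≈1.23, Mesa Fields 16/20≈0.8, North Farm 17/25≈0.68, Low Meadow 9/15≈0.6.
All 3 m³ of Orchard Row fit (value 54) → 99 remain.
Take all of Delta Co-op (17 m³, value 40) → 82 m³ left.
All 30 m³ of Ridge Plot fit (value 37) → 52 remain.
All 20 m³ of Mesa Fields fit (value 16) → 32 remain.
North Farm: take in full, 25 m³ for value 17 → 7 left.
Fill the last 7 m³ with part of Low Meadow: 7/15 of it earns 4.2.
Total value = 168.2.

168.2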